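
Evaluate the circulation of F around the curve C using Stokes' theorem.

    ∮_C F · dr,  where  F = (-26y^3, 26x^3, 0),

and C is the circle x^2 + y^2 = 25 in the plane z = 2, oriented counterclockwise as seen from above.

Let S be the flat disk x^2 + y^2 ≤ 25 in the plane z = 2, with upward unit normal n̂ = ẑ. By Stokes' theorem,

    ∮_C F · dr = ∬_S (∇ × F) · n̂ dS = ∬_D (curl F)_z dA,

where D is the disk x^2 + y^2 ≤ 25.

Compute the curl of F = (-26y^3, 26x^3, 0):
    (∇ × F)_x = ∂F_z/∂y - ∂F_y/∂z = 0,
    (∇ × F)_y = ∂F_x/∂z - ∂F_z/∂x = 0,
    (∇ × F)_z = ∂F_y/∂x - ∂F_x/∂y = 78x^2 + 78y^2.

On z = 2, (curl F)_z = 78x^2 + 78y^2.

Convert to polar (x = r cos θ, y = r sin θ, dA = r dr dθ); the integrand becomes 78r^2, so

    ∬_D (curl F)_z dA = ∫_0^{2π} ∫_0^{5} (78r^2) · r dr dθ.

Inner (r from 0 to 5): 24375/2.
Outer (θ from 0 to 2π): 24375π.

Therefore ∮_C F · dr = 24375π.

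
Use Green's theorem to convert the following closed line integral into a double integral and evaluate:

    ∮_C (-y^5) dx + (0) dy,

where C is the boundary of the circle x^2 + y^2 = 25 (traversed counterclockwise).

Green's theorem converts the closed line integral into a double integral over the enclosed region D:

    ∮_C P dx + Q dy = ∬_D (∂Q/∂x - ∂P/∂y) dA.

Here P = -y^5, Q = 0, so

    ∂Q/∂x = 0,    ∂P/∂y = -5y^4,
    ∂Q/∂x - ∂P/∂y = 5y^4.

D is the region x^2 + y^2 ≤ 25. Evaluating the double integral:

In polar coordinates (x = r cos θ, y = r sin θ, dA = r dr dθ) the integrand becomes 5r^4sin(θ)^4, so

    ∬_D (5y^4) dA = ∫_0^{2π} ∫_0^{5} (5r^4sin(θ)^4) · r dr dθ.

Inner (r from 0 to 5): 78125sin(θ)^4/6.
Outer (θ from 0 to 2π): 78125π/8.

Therefore ∮_C P dx + Q dy = 78125π/8.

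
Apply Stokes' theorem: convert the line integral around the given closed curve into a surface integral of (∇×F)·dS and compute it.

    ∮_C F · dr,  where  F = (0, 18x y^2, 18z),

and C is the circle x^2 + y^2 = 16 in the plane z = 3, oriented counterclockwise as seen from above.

Let S be the flat disk x^2 + y^2 ≤ 16 in the plane z = 3, with upward unit normal n̂ = ẑ. By Stokes' theorem,

    ∮_C F · dr = ∬_S (∇ × F) · n̂ dS = ∬_D (curl F)_z dA,

where D is the disk x^2 + y^2 ≤ 16.

Compute the curl of F = (0, 18x y^2, 18z):
    (∇ × F)_x = ∂F_z/∂y - ∂F_y/∂z = 0,
    (∇ × F)_y = ∂F_x/∂z - ∂F_z/∂x = 0,
    (∇ × F)_z = ∂F_y/∂x - ∂F_x/∂y = 18y^2.

On z = 3, (curl F)_z = 18y^2.

Convert to polar (x = r cos θ, y = r sin θ, dA = r dr dθ); the integrand becomes 18r^2sin(θ)^2, so

    ∬_D (curl F)_z dA = ∫_0^{2π} ∫_0^{4} (18r^2sin(θ)^2) · r dr dθ.

Inner (r from 0 to 4): 1152sin(θ)^2.
Outer (θ from 0 to 2π): 1152π.

Therefore ∮_C F · dr = 1152π.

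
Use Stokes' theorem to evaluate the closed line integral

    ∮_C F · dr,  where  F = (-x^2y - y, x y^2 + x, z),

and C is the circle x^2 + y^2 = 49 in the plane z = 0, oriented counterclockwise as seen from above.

Let S be the flat disk x^2 + y^2 ≤ 49 in the plane z = 0, with upward unit normal n̂ = ẑ. By Stokes' theorem,

    ∮_C F · dr = ∬_S (∇ × F) · n̂ dS = ∬_D (curl F)_z dA,

where D is the disk x^2 + y^2 ≤ 49.

Compute the curl of F = (-x^2y - y, x y^2 + x, z):
    (∇ × F)_x = ∂F_z/∂y - ∂F_y/∂z = 0,
    (∇ × F)_y = ∂F_x/∂z - ∂F_z/∂x = 0,
    (∇ × F)_z = ∂F_y/∂x - ∂F_x/∂y = x^2 + y^2 + 2.

On z = 0, (curl F)_z = x^2 + y^2 + 2.

Convert to polar (x = r cos θ, y = r sin θ, dA = r dr dθ); the integrand becomes r^2 + 2, so

    ∬_D (curl F)_z dA = ∫_0^{2π} ∫_0^{7} (r^2 + 2) · r dr dθ.

Inner (r from 0 to 7): 2597/4.
Outer (θ from 0 to 2π): 2597π/2.

Therefore ∮_C F · dr = 2597π/2.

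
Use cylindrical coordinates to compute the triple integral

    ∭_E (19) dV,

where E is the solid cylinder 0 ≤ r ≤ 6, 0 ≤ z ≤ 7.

In cylindrical coordinates, x = r cos(θ), y = r sin(θ), z = z, and dV = r dr dθ dz.

The integrand becomes 19, so

    ∭_E (19) dV = ∫_{0}^{2π} ∫_{0}^{6} ∫_{0}^{7} (19) · r dz dr dθ.

Inner (z): 133r.
Middle (r from 0 to 6): 2394.
Outer (θ): 4788π.

Therefore the triple integral equals 4788π.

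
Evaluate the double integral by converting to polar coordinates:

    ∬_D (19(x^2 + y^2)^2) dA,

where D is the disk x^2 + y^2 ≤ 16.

The region D is 0 ≤ r ≤ 4, 0 ≤ θ ≤ 2π in polar coordinates, where x = r cos(θ), y = r sin(θ), and dA = r dr dθ.

Under the substitution, the integrand becomes 19r^4, so

    ∬_D (19(x^2 + y^2)^2) dA = ∫_{0}^{2π} ∫_{0}^{4} (19r^4) · r dr dθ.

Inner integral (in r): ∫_{0}^{4} (19r^4) · r dr = 38912/3.

Outer integral (in θ): ∫_{0}^{2π} (38912/3) dθ = 77824π/3.

Therefore ∬_D (19(x^2 + y^2)^2) dA = 77824π/3.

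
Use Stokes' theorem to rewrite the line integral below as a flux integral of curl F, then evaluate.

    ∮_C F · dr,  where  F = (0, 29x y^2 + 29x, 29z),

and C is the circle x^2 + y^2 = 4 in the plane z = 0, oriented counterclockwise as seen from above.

Let S be the flat disk x^2 + y^2 ≤ 4 in the plane z = 0, with upward unit normal n̂ = ẑ. By Stokes' theorem,

    ∮_C F · dr = ∬_S (∇ × F) · n̂ dS = ∬_D (curl F)_z dA,

where D is the disk x^2 + y^2 ≤ 4.

Compute the curl of F = (0, 29x y^2 + 29x, 29z):
    (∇ × F)_x = ∂F_z/∂y - ∂F_y/∂z = 0,
    (∇ × F)_y = ∂F_x/∂z - ∂F_z/∂x = 0,
    (∇ × F)_z = ∂F_y/∂x - ∂F_x/∂y = 29y^2 + 29.

On z = 0, (curl F)_z = 29y^2 + 29.

Convert to polar (x = r cos θ, y = r sin θ, dA = r dr dθ); the integrand becomes 29r^2sin(θ)^2 + 29, so

    ∬_D (curl F)_z dA = ∫_0^{2π} ∫_0^{2} (29r^2sin(θ)^2 + 29) · r dr dθ.

Inner (r from 0 to 2): 116 - 58cos(2θ).
Outer (θ from 0 to 2π): 232π.

Therefore ∮_C F · dr = 232π.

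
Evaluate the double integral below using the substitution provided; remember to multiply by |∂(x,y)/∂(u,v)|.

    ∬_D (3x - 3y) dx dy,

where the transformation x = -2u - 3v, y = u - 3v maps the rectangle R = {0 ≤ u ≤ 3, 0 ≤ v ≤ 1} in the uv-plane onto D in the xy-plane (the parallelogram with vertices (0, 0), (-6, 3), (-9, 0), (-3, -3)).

Compute the Jacobian determinant of (x, y) with respect to (u, v):

    ∂(x,y)/∂(u,v) = | -2  -3 | = (-2)(-3) - (-3)(1) = 9.
                   | 1  -3 |

Its absolute value is |J| = 9 (the area scaling factor).

Substituting x = -2u - 3v, y = u - 3v into the integrand,

    3x - 3y → -9u,

so the integral becomes

    ∬_R (-9u) · |J| du dv = ∫_0^3 ∫_0^1 (-81u) dv du.

Inner (v): -81u.
Outer (u): -729/2.

Therefore ∬_D (3x - 3y) dx dy = -729/2.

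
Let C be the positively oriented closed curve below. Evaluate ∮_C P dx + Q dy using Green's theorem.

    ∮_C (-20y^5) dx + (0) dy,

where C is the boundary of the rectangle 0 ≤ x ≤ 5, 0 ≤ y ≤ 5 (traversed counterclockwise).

Green's theorem converts the closed line integral into a double integral over the enclosed region D:

    ∮_C P dx + Q dy = ∬_D (∂Q/∂x - ∂P/∂y) dA.

Here P = -20y^5, Q = 0, so

    ∂Q/∂x = 0,    ∂P/∂y = -100y^4,
    ∂Q/∂x - ∂P/∂y = 100y^4.

D is the region 0 ≤ x ≤ 5, 0 ≤ y ≤ 5. Evaluating the double integral:

    ∬_D (100y^4) dA = ∫_0^{5} ∫_0^{5} (100y^4) dy dx.

Inner (y from 0 to 5): 62500.
Outer (x from 0 to 5): 312500.

Therefore ∮_C P dx + Q dy = 312500.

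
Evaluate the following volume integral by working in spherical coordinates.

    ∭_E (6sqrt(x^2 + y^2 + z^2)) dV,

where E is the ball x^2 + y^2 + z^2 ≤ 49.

In spherical coordinates, x = ρ sin(φ) cos(θ), y = ρ sin(φ) sin(θ), z = ρ cos(φ), and dV = ρ^2 sin(φ) dρ dφ dθ.

The integrand becomes 6ρ, so

    ∭_E (6sqrt(x^2 + y^2 + z^2)) dV = ∫_{0}^{2π} ∫_{0}^{π} ∫_{0}^{7} (6ρ) · ρ^2 sin(φ) dρ dφ dθ.

Inner (ρ): 7203sin(φ)/2.
Middle (φ): 7203.
Outer (θ): 14406π.

Therefore the triple integral equals 14406π.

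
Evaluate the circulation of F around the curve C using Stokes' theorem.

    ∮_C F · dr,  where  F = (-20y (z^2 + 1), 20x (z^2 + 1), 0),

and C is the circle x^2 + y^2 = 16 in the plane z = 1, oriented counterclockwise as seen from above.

Let S be the flat disk x^2 + y^2 ≤ 16 in the plane z = 1, with upward unit normal n̂ = ẑ. By Stokes' theorem,

    ∮_C F · dr = ∬_S (∇ × F) · n̂ dS = ∬_D (curl F)_z dA,

where D is the disk x^2 + y^2 ≤ 16.

Compute the curl of F = (-20y (z^2 + 1), 20x (z^2 + 1), 0):
    (∇ × F)_x = ∂F_z/∂y - ∂F_y/∂z = -40x z,
    (∇ × F)_y = ∂F_x/∂z - ∂F_z/∂x = -40y z,
    (∇ × F)_z = ∂F_y/∂x - ∂F_x/∂y = 40z^2 + 40.

On z = 1, (curl F)_z = 80.

Convert to polar (x = r cos θ, y = r sin θ, dA = r dr dθ); the integrand becomes 80, so

    ∬_D (curl F)_z dA = ∫_0^{2π} ∫_0^{4} (80) · r dr dθ.

Inner (r from 0 to 4): 640.
Outer (θ from 0 to 2π): 1280π.

Therefore ∮_C F · dr = 1280π.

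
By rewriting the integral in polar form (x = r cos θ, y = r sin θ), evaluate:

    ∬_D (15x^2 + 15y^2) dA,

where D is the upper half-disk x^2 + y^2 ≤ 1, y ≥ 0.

The region D is 0 ≤ r ≤ 1, 0 ≤ θ ≤ π in polar coordinates, where x = r cos(θ), y = r sin(θ), and dA = r dr dθ.

Under the substitution, the integrand becomes 15r^2, so

    ∬_D (15x^2 + 15y^2) dA = ∫_{0}^{π} ∫_{0}^{1} (15r^2) · r dr dθ.

Inner integral (in r): ∫_{0}^{1} (15r^2) · r dr = 15/4.

Outer integral (in θ): ∫_{0}^{π} (15/4) dθ = 15π/4.

Therefore ∬_D (15x^2 + 15y^2) dA = 15π/4.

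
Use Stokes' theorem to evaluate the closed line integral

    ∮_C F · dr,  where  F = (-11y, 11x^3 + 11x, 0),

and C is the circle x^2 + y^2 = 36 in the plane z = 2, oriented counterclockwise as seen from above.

Let S be the flat disk x^2 + y^2 ≤ 36 in the plane z = 2, with upward unit normal n̂ = ẑ. By Stokes' theorem,

    ∮_C F · dr = ∬_S (∇ × F) · n̂ dS = ∬_D (curl F)_z dA,

where D is the disk x^2 + y^2 ≤ 36.

Compute the curl of F = (-11y, 11x^3 + 11x, 0):
    (∇ × F)_x = ∂F_z/∂y - ∂F_y/∂z = 0,
    (∇ × F)_y = ∂F_x/∂z - ∂F_z/∂x = 0,
    (∇ × F)_z = ∂F_y/∂x - ∂F_x/∂y = 33x^2 + 22.

On z = 2, (curl F)_z = 33x^2 + 22.

Convert to polar (x = r cos θ, y = r sin θ, dA = r dr dθ); the integrand becomes 33r^2cos(θ)^2 + 22, so

    ∬_D (curl F)_z dA = ∫_0^{2π} ∫_0^{6} (33r^2cos(θ)^2 + 22) · r dr dθ.

Inner (r from 0 to 6): 10692cos(θ)^2 + 396.
Outer (θ from 0 to 2π): 11484π.

Therefore ∮_C F · dr = 11484π.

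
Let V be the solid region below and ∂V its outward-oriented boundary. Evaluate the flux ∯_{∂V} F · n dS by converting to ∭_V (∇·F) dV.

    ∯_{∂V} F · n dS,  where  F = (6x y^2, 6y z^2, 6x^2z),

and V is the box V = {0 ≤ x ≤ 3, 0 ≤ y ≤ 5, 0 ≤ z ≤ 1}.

By the divergence theorem,

    ∯_{∂V} F · n dS = ∭_V (∇ · F) dV.

Compute the divergence:
    ∇ · F = ∂F_x/∂x + ∂F_y/∂y + ∂F_z/∂z = 6y^2 + 6z^2 + 6x^2 = 6x^2 + 6y^2 + 6z^2.

V is a rectangular box, so dV = dx dy dz with 0 ≤ x ≤ 3, 0 ≤ y ≤ 5, 0 ≤ z ≤ 1.

Integrate (6x^2 + 6y^2 + 6z^2) over V as an iterated integral:

    ∭_V (∇·F) dV = ∫_0^{3} ∫_0^{5} ∫_0^{1} (6x^2 + 6y^2 + 6z^2) dz dy dx.

Inner (z from 0 to 1): 6x^2 + 6y^2 + 2.
Middle (y from 0 to 5): 30x^2 + 260.
Outer (x from 0 to 3): 1050.

Therefore ∯_{∂V} F · n dS = 1050.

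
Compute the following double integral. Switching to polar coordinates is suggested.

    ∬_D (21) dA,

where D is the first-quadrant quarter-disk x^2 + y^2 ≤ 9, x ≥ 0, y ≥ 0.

The region D is 0 ≤ r ≤ 3, 0 ≤ θ ≤ π/2 in polar coordinates, where x = r cos(θ), y = r sin(θ), and dA = r dr dθ.

Under the substitution, the integrand becomes 21, so

    ∬_D (21) dA = ∫_{0}^{π/2} ∫_{0}^{3} (21) · r dr dθ.

Inner integral (in r): ∫_{0}^{3} (21) · r dr = 189/2.

Outer integral (in θ): ∫_{0}^{π/2} (189/2) dθ = 189π/4.

Therefore ∬_D (21) dA = 189π/4.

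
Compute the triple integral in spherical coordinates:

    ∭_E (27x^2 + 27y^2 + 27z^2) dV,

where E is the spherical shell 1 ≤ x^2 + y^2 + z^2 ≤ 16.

In spherical coordinates, x = ρ sin(φ) cos(θ), y = ρ sin(φ) sin(θ), z = ρ cos(φ), and dV = ρ^2 sin(φ) dρ dφ dθ.

The integrand becomes 27ρ^2, so

    ∭_E (27x^2 + 27y^2 + 27z^2) dV = ∫_{0}^{2π} ∫_{0}^{π} ∫_{1}^{4} (27ρ^2) · ρ^2 sin(φ) dρ dφ dθ.

Inner (ρ): 27621sin(φ)/5.
Middle (φ): 55242/5.
Outer (θ): 110484π/5.

Therefore the triple integral equals 110484π/5.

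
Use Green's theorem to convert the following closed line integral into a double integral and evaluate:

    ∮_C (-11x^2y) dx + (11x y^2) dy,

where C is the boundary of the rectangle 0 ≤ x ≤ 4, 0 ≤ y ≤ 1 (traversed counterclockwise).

Green's theorem converts the closed line integral into a double integral over the enclosed region D:

    ∮_C P dx + Q dy = ∬_D (∂Q/∂x - ∂P/∂y) dA.

Here P = -11x^2y, Q = 11x y^2, so

    ∂Q/∂x = 11y^2,    ∂P/∂y = -11x^2,
    ∂Q/∂x - ∂P/∂y = 11x^2 + 11y^2.

D is the region 0 ≤ x ≤ 4, 0 ≤ y ≤ 1. Evaluating the double integral:

    ∬_D (11x^2 + 11y^2) dA = ∫_0^{4} ∫_0^{1} (11x^2 + 11y^2) dy dx.

Inner (y from 0 to 1): 11x^2 + 11/3.
Outer (x from 0 to 4): 748/3.

Therefore ∮_C P dx + Q dy = 748/3.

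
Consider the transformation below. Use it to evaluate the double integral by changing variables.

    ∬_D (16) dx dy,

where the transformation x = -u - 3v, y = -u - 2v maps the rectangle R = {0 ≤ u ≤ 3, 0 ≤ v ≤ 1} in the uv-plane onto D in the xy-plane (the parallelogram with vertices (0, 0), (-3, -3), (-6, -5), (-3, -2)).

Compute the Jacobian determinant of (x, y) with respect to (u, v):

    ∂(x,y)/∂(u,v) = | -1  -3 | = (-1)(-2) - (-3)(-1) = -1.
                   | -1  -2 |

Its absolute value is |J| = 1 (the area scaling factor).

Substituting x = -u - 3v, y = -u - 2v into the integrand,

    16 → 16,

so the integral becomes

    ∬_R (16) · |J| du dv = ∫_0^3 ∫_0^1 (16) dv du.

Inner (v): 16.
Outer (u): 48.

Therefore ∬_D (16) dx dy = 48.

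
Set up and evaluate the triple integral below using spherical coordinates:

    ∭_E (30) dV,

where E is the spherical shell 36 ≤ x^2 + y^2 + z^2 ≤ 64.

In spherical coordinates, x = ρ sin(φ) cos(θ), y = ρ sin(φ) sin(θ), z = ρ cos(φ), and dV = ρ^2 sin(φ) dρ dφ dθ.

The integrand becomes 30, so

    ∭_E (30) dV = ∫_{0}^{2π} ∫_{0}^{π} ∫_{6}^{8} (30) · ρ^2 sin(φ) dρ dφ dθ.

Inner (ρ): 2960sin(φ).
Middle (φ): 5920.
Outer (θ): 11840π.

Therefore the triple integral equals 11840π.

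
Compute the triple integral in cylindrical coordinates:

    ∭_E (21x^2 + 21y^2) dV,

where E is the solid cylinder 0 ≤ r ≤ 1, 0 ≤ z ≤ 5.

In cylindrical coordinates, x = r cos(θ), y = r sin(θ), z = z, and dV = r dr dθ dz.

The integrand becomes 21r^2, so

    ∭_E (21x^2 + 21y^2) dV = ∫_{0}^{2π} ∫_{0}^{1} ∫_{0}^{5} (21r^2) · r dz dr dθ.

Inner (z): 105r^3.
Middle (r from 0 to 1): 105/4.
Outer (θ): 105π/2.

Therefore the triple integral equals 105π/2.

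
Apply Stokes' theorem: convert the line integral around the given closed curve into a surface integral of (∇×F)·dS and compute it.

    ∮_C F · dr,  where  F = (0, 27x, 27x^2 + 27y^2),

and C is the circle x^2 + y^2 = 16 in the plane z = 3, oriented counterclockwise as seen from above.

Let S be the flat disk x^2 + y^2 ≤ 16 in the plane z = 3, with upward unit normal n̂ = ẑ. By Stokes' theorem,

    ∮_C F · dr = ∬_S (∇ × F) · n̂ dS = ∬_D (curl F)_z dA,

where D is the disk x^2 + y^2 ≤ 16.

Compute the curl of F = (0, 27x, 27x^2 + 27y^2):
    (∇ × F)_x = ∂F_z/∂y - ∂F_y/∂z = 54y,
    (∇ × F)_y = ∂F_x/∂z - ∂F_z/∂x = -54x,
    (∇ × F)_z = ∂F_y/∂x - ∂F_x/∂y = 27.

On z = 3, (curl F)_z = 27.

Convert to polar (x = r cos θ, y = r sin θ, dA = r dr dθ); the integrand becomes 27, so

    ∬_D (curl F)_z dA = ∫_0^{2π} ∫_0^{4} (27) · r dr dθ.

Inner (r from 0 to 4): 216.
Outer (θ from 0 to 2π): 432π.

Therefore ∮_C F · dr = 432π.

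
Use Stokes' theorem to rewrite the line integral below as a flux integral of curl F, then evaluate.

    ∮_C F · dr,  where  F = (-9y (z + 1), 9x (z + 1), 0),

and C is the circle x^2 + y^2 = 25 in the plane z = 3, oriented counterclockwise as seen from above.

Let S be the flat disk x^2 + y^2 ≤ 25 in the plane z = 3, with upward unit normal n̂ = ẑ. By Stokes' theorem,

    ∮_C F · dr = ∬_S (∇ × F) · n̂ dS = ∬_D (curl F)_z dA,

where D is the disk x^2 + y^2 ≤ 25.

Compute the curl of F = (-9y (z + 1), 9x (z + 1), 0):
    (∇ × F)_x = ∂F_z/∂y - ∂F_y/∂z = -9x,
    (∇ × F)_y = ∂F_x/∂z - ∂F_z/∂x = -9y,
    (∇ × F)_z = ∂F_y/∂x - ∂F_x/∂y = 18z + 18.

On z = 3, (curl F)_z = 72.

Convert to polar (x = r cos θ, y = r sin θ, dA = r dr dθ); the integrand becomes 72, so

    ∬_D (curl F)_z dA = ∫_0^{2π} ∫_0^{5} (72) · r dr dθ.

Inner (r from 0 to 5): 900.
Outer (θ from 0 to 2π): 1800π.

Therefore ∮_C F · dr = 1800π.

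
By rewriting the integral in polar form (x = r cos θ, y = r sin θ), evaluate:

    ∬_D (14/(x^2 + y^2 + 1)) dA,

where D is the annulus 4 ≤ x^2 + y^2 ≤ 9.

The region D is 2 ≤ r ≤ 3, 0 ≤ θ ≤ 2π in polar coordinates, where x = r cos(θ), y = r sin(θ), and dA = r dr dθ.

Under the substitution, the integrand becomes 14/(r^2 + 1), so

    ∬_D (14/(x^2 + y^2 + 1)) dA = ∫_{0}^{2π} ∫_{2}^{3} (14/(r^2 + 1)) · r dr dθ.

Inner integral (in r): ∫_{2}^{3} (14/(r^2 + 1)) · r dr = log(128).

Outer integral (in θ): ∫_{0}^{2π} (log(128)) dθ = 14π log(2).

Therefore ∬_D (14/(x^2 + y^2 + 1)) dA = 14π log(2).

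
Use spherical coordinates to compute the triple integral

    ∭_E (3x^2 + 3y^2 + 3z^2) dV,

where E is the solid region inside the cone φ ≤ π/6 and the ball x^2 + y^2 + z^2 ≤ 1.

In spherical coordinates, x = ρ sin(φ) cos(θ), y = ρ sin(φ) sin(θ), z = ρ cos(φ), and dV = ρ^2 sin(φ) dρ dφ dθ.

The integrand becomes 3ρ^2, so

    ∭_E (3x^2 + 3y^2 + 3z^2) dV = ∫_{0}^{2π} ∫_{0}^{π/6} ∫_{0}^{1} (3ρ^2) · ρ^2 sin(φ) dρ dφ dθ.

Inner (ρ): 3sin(φ)/5.
Middle (φ): 3/5 - 3sqrt(3)/10.
Outer (θ): 3π (2 - sqrt(3))/5.

Therefore the triple integral equals 3π (2 - sqrt(3))/5.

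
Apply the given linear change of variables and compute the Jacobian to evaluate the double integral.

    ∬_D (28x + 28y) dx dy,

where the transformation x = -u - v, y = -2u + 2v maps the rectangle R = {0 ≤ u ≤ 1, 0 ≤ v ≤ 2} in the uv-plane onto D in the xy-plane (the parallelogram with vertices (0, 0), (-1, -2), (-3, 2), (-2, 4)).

Compute the Jacobian determinant of (x, y) with respect to (u, v):

    ∂(x,y)/∂(u,v) = | -1  -1 | = (-1)(2) - (-1)(-2) = -4.
                   | -2  2 |

Its absolute value is |J| = 4 (the area scaling factor).

Substituting x = -u - v, y = -2u + 2v into the integrand,

    28x + 28y → -84u + 28v,

so the integral becomes

    ∬_R (-84u + 28v) · |J| du dv = ∫_0^1 ∫_0^2 (-336u + 112v) dv du.

Inner (v): 224 - 672u.
Outer (u): -112.

Therefore ∬_D (28x + 28y) dx dy = -112.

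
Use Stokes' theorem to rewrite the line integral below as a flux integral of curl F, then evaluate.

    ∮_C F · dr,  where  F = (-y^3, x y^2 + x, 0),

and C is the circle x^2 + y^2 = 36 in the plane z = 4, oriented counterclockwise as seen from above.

Let S be the flat disk x^2 + y^2 ≤ 36 in the plane z = 4, with upward unit normal n̂ = ẑ. By Stokes' theorem,

    ∮_C F · dr = ∬_S (∇ × F) · n̂ dS = ∬_D (curl F)_z dA,

where D is the disk x^2 + y^2 ≤ 36.

Compute the curl of F = (-y^3, x y^2 + x, 0):
    (∇ × F)_x = ∂F_z/∂y - ∂F_y/∂z = 0,
    (∇ × F)_y = ∂F_x/∂z - ∂F_z/∂x = 0,
    (∇ × F)_z = ∂F_y/∂x - ∂F_x/∂y = 4y^2 + 1.

On z = 4, (curl F)_z = 4y^2 + 1.

Convert to polar (x = r cos θ, y = r sin θ, dA = r dr dθ); the integrand becomes 4r^2sin(θ)^2 + 1, so

    ∬_D (curl F)_z dA = ∫_0^{2π} ∫_0^{6} (4r^2sin(θ)^2 + 1) · r dr dθ.

Inner (r from 0 to 6): 1296sin(θ)^2 + 18.
Outer (θ from 0 to 2π): 1332π.

Therefore ∮_C F · dr = 1332π.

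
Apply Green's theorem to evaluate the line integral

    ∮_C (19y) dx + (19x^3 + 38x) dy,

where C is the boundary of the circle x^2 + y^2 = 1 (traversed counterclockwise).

Green's theorem converts the closed line integral into a double integral over the enclosed region D:

    ∮_C P dx + Q dy = ∬_D (∂Q/∂x - ∂P/∂y) dA.

Here P = 19y, Q = 19x^3 + 38x, so

    ∂Q/∂x = 57x^2 + 38,    ∂P/∂y = 19,
    ∂Q/∂x - ∂P/∂y = 57x^2 + 19.

D is the region x^2 + y^2 ≤ 1. Evaluating the double integral:

In polar coordinates (x = r cos θ, y = r sin θ, dA = r dr dθ) the integrand becomes 57r^2cos(θ)^2 + 19, so

    ∬_D (57x^2 + 19) dA = ∫_0^{2π} ∫_0^{1} (57r^2cos(θ)^2 + 19) · r dr dθ.

Inner (r from 0 to 1): 57cos(θ)^2/4 + 19/2.
Outer (θ from 0 to 2π): 133π/4.

Therefore ∮_C P dx + Q dy = 133π/4.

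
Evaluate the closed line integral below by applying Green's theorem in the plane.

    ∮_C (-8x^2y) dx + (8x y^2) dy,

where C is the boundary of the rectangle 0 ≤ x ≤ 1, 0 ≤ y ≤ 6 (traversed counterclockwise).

Green's theorem converts the closed line integral into a double integral over the enclosed region D:

    ∮_C P dx + Q dy = ∬_D (∂Q/∂x - ∂P/∂y) dA.

Here P = -8x^2y, Q = 8x y^2, so

    ∂Q/∂x = 8y^2,    ∂P/∂y = -8x^2,
    ∂Q/∂x - ∂P/∂y = 8x^2 + 8y^2.

D is the region 0 ≤ x ≤ 1, 0 ≤ y ≤ 6. Evaluating the double integral:

    ∬_D (8x^2 + 8y^2) dA = ∫_0^{1} ∫_0^{6} (8x^2 + 8y^2) dy dx.

Inner (y from 0 to 6): 48x^2 + 576.
Outer (x from 0 to 1): 592.

Therefore ∮_C P dx + Q dy = 592.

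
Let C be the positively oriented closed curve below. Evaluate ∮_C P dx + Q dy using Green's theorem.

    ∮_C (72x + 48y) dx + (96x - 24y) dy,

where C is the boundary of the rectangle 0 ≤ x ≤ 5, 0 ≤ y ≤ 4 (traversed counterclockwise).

Green's theorem converts the closed line integral into a double integral over the enclosed region D:

    ∮_C P dx + Q dy = ∬_D (∂Q/∂x - ∂P/∂y) dA.

Here P = 72x + 48y, Q = 96x - 24y, so

    ∂Q/∂x = 96,    ∂P/∂y = 48,
    ∂Q/∂x - ∂P/∂y = 48.

D is the region 0 ≤ x ≤ 5, 0 ≤ y ≤ 4. Evaluating the double integral:

    ∬_D (48) dA = ∫_0^{5} ∫_0^{4} (48) dy dx.

Inner (y from 0 to 4): 192.
Outer (x from 0 to 5): 960.

Therefore ∮_C P dx + Q dy = 960.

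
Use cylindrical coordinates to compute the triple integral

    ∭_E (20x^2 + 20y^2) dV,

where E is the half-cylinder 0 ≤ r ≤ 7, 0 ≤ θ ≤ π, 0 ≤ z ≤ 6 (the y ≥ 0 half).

In cylindrical coordinates, x = r cos(θ), y = r sin(θ), z = z, and dV = r dr dθ dz.

The integrand becomes 20r^2, so

    ∭_E (20x^2 + 20y^2) dV = ∫_{0}^{π} ∫_{0}^{7} ∫_{0}^{6} (20r^2) · r dz dr dθ.

Inner (z): 120r^3.
Middle (r from 0 to 7): 72030.
Outer (θ): 72030π.

Therefore the triple integral equals 72030π.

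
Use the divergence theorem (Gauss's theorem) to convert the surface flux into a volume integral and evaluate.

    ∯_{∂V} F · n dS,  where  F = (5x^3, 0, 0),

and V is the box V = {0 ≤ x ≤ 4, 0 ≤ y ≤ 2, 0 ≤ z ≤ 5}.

By the divergence theorem,

    ∯_{∂V} F · n dS = ∭_V (∇ · F) dV.

Compute the divergence:
    ∇ · F = ∂F_x/∂x + ∂F_y/∂y + ∂F_z/∂z = 15x^2 + 0 + 0 = 15x^2.

V is a rectangular box, so dV = dx dy dz with 0 ≤ x ≤ 4, 0 ≤ y ≤ 2, 0 ≤ z ≤ 5.

Integrate (15x^2) over V as an iterated integral:

    ∭_V (∇·F) dV = ∫_0^{4} ∫_0^{2} ∫_0^{5} (15x^2) dz dy dx.

Inner (z from 0 to 5): 75x^2.
Middle (y from 0 to 2): 150x^2.
Outer (x from 0 to 4): 3200.

Therefore ∯_{∂V} F · n dS = 3200.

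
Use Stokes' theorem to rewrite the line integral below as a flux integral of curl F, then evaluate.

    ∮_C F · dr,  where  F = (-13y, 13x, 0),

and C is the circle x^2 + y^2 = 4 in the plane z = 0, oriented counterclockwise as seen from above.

Let S be the flat disk x^2 + y^2 ≤ 4 in the plane z = 0, with upward unit normal n̂ = ẑ. By Stokes' theorem,

    ∮_C F · dr = ∬_S (∇ × F) · n̂ dS = ∬_D (curl F)_z dA,

where D is the disk x^2 + y^2 ≤ 4.

Compute the curl of F = (-13y, 13x, 0):
    (∇ × F)_x = ∂F_z/∂y - ∂F_y/∂z = 0,
    (∇ × F)_y = ∂F_x/∂z - ∂F_z/∂x = 0,
    (∇ × F)_z = ∂F_y/∂x - ∂F_x/∂y = 26.

On z = 0, (curl F)_z = 26.

Convert to polar (x = r cos θ, y = r sin θ, dA = r dr dθ); the integrand becomes 26, so

    ∬_D (curl F)_z dA = ∫_0^{2π} ∫_0^{2} (26) · r dr dθ.

Inner (r from 0 to 2): 52.
Outer (θ from 0 to 2π): 104π.

Therefore ∮_C F · dr = 104π.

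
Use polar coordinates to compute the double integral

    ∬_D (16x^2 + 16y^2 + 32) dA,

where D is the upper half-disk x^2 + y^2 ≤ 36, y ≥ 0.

The region D is 0 ≤ r ≤ 6, 0 ≤ θ ≤ π in polar coordinates, where x = r cos(θ), y = r sin(θ), and dA = r dr dθ.

Under the substitution, the integrand becomes 16r^2 + 32, so

    ∬_D (16x^2 + 16y^2 + 32) dA = ∫_{0}^{π} ∫_{0}^{6} (16r^2 + 32) · r dr dθ.

Inner integral (in r): ∫_{0}^{6} (16r^2 + 32) · r dr = 5760.

Outer integral (in θ): ∫_{0}^{π} (5760) dθ = 5760π.

Therefore ∬_D (16x^2 + 16y^2 + 32) dA = 5760π.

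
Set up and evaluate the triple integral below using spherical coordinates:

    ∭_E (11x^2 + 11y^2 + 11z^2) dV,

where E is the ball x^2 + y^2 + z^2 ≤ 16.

In spherical coordinates, x = ρ sin(φ) cos(θ), y = ρ sin(φ) sin(θ), z = ρ cos(φ), and dV = ρ^2 sin(φ) dρ dφ dθ.

The integrand becomes 11ρ^2, so

    ∭_E (11x^2 + 11y^2 + 11z^2) dV = ∫_{0}^{2π} ∫_{0}^{π} ∫_{0}^{4} (11ρ^2) · ρ^2 sin(φ) dρ dφ dθ.

Inner (ρ): 11264sin(φ)/5.
Middle (φ): 22528/5.
Outer (θ): 45056π/5.

Therefore the triple integral equals 45056π/5.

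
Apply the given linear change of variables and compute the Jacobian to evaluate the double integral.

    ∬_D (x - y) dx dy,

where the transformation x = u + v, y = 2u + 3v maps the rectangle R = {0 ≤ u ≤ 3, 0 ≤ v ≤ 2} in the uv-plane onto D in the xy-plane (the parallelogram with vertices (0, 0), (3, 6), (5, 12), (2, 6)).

Compute the Jacobian determinant of (x, y) with respect to (u, v):

    ∂(x,y)/∂(u,v) = | 1  1 | = (1)(3) - (1)(2) = 1.
                   | 2  3 |

Its absolute value is |J| = 1 (the area scaling factor).

Substituting x = u + v, y = 2u + 3v into the integrand,

    x - y → -u - 2v,

so the integral becomes

    ∬_R (-u - 2v) · |J| du dv = ∫_0^3 ∫_0^2 (-u - 2v) dv du.

Inner (v): -2u - 4.
Outer (u): -21.

Therefore ∬_D (x - y) dx dy = -21.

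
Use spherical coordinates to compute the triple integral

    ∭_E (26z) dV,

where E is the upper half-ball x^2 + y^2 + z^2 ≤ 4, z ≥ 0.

In spherical coordinates, x = ρ sin(φ) cos(θ), y = ρ sin(φ) sin(θ), z = ρ cos(φ), and dV = ρ^2 sin(φ) dρ dφ dθ.

The integrand becomes 26ρ cos(φ), so

    ∭_E (26z) dV = ∫_{0}^{2π} ∫_{0}^{π/2} ∫_{0}^{2} (26ρ cos(φ)) · ρ^2 sin(φ) dρ dφ dθ.

Inner (ρ): 52sin(2φ).
Middle (φ): 52.
Outer (θ): 104π.

Therefore the triple integral equals 104π.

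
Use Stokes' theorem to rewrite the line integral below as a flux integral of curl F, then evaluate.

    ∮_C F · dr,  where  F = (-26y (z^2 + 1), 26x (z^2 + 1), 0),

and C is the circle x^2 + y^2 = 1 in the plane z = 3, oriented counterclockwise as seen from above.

Let S be the flat disk x^2 + y^2 ≤ 1 in the plane z = 3, with upward unit normal n̂ = ẑ. By Stokes' theorem,

    ∮_C F · dr = ∬_S (∇ × F) · n̂ dS = ∬_D (curl F)_z dA,

where D is the disk x^2 + y^2 ≤ 1.

Compute the curl of F = (-26y (z^2 + 1), 26x (z^2 + 1), 0):
    (∇ × F)_x = ∂F_z/∂y - ∂F_y/∂z = -52x z,
    (∇ × F)_y = ∂F_x/∂z - ∂F_z/∂x = -52y z,
    (∇ × F)_z = ∂F_y/∂x - ∂F_x/∂y = 52z^2 + 52.

On z = 3, (curl F)_z = 520.

Convert to polar (x = r cos θ, y = r sin θ, dA = r dr dθ); the integrand becomes 520, so

    ∬_D (curl F)_z dA = ∫_0^{2π} ∫_0^{1} (520) · r dr dθ.

Inner (r from 0 to 1): 260.
Outer (θ from 0 to 2π): 520π.

Therefore ∮_C F · dr = 520π.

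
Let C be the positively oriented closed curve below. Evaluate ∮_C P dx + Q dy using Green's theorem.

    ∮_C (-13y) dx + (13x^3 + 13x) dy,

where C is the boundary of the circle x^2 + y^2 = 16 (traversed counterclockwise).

Green's theorem converts the closed line integral into a double integral over the enclosed region D:

    ∮_C P dx + Q dy = ∬_D (∂Q/∂x - ∂P/∂y) dA.

Here P = -13y, Q = 13x^3 + 13x, so

    ∂Q/∂x = 39x^2 + 13,    ∂P/∂y = -13,
    ∂Q/∂x - ∂P/∂y = 39x^2 + 26.

D is the region x^2 + y^2 ≤ 16. Evaluating the double integral:

In polar coordinates (x = r cos θ, y = r sin θ, dA = r dr dθ) the integrand becomes 39r^2cos(θ)^2 + 26, so

    ∬_D (39x^2 + 26) dA = ∫_0^{2π} ∫_0^{4} (39r^2cos(θ)^2 + 26) · r dr dθ.

Inner (r from 0 to 4): 2496cos(θ)^2 + 208.
Outer (θ from 0 to 2π): 2912π.

Therefore ∮_C P dx + Q dy = 2912π.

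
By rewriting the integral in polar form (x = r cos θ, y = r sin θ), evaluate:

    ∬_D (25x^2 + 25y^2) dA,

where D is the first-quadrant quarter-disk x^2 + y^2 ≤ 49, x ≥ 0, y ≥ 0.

The region D is 0 ≤ r ≤ 7, 0 ≤ θ ≤ π/2 in polar coordinates, where x = r cos(θ), y = r sin(θ), and dA = r dr dθ.

Under the substitution, the integrand becomes 25r^2, so

    ∬_D (25x^2 + 25y^2) dA = ∫_{0}^{π/2} ∫_{0}^{7} (25r^2) · r dr dθ.

Inner integral (in r): ∫_{0}^{7} (25r^2) · r dr = 60025/4.

Outer integral (in θ): ∫_{0}^{π/2} (60025/4) dθ = 60025π/8.

Therefore ∬_D (25x^2 + 25y^2) dA = 60025π/8.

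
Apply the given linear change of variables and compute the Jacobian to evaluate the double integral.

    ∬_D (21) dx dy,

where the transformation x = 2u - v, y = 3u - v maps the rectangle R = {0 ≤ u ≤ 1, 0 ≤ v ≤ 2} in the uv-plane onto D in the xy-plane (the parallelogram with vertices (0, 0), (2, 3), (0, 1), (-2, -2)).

Compute the Jacobian determinant of (x, y) with respect to (u, v):

    ∂(x,y)/∂(u,v) = | 2  -1 | = (2)(-1) - (-1)(3) = 1.
                   | 3  -1 |

Its absolute value is |J| = 1 (the area scaling factor).

Substituting x = 2u - v, y = 3u - v into the integrand,

    21 → 21,

so the integral becomes

    ∬_R (21) · |J| du dv = ∫_0^1 ∫_0^2 (21) dv du.

Inner (v): 42.
Outer (u): 42.

Therefore ∬_D (21) dx dy = 42.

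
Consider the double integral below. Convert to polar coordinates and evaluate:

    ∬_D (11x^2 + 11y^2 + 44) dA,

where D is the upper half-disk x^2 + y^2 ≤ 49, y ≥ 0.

The region D is 0 ≤ r ≤ 7, 0 ≤ θ ≤ π in polar coordinates, where x = r cos(θ), y = r sin(θ), and dA = r dr dθ.

Under the substitution, the integrand becomes 11r^2 + 44, so

    ∬_D (11x^2 + 11y^2 + 44) dA = ∫_{0}^{π} ∫_{0}^{7} (11r^2 + 44) · r dr dθ.

Inner integral (in r): ∫_{0}^{7} (11r^2 + 44) · r dr = 30723/4.

Outer integral (in θ): ∫_{0}^{π} (30723/4) dθ = 30723π/4.

Therefore ∬_D (11x^2 + 11y^2 + 44) dA = 30723π/4.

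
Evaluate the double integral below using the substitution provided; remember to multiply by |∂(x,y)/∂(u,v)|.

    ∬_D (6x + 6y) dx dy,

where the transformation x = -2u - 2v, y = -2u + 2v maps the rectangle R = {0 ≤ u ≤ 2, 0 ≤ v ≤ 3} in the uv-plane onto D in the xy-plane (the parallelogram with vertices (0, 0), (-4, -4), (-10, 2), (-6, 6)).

Compute the Jacobian determinant of (x, y) with respect to (u, v):

    ∂(x,y)/∂(u,v) = | -2  -2 | = (-2)(2) - (-2)(-2) = -8.
                   | -2  2 |

Its absolute value is |J| = 8 (the area scaling factor).

Substituting x = -2u - 2v, y = -2u + 2v into the integrand,

    6x + 6y → -24u,

so the integral becomes

    ∬_R (-24u) · |J| du dv = ∫_0^2 ∫_0^3 (-192u) dv du.

Inner (v): -576u.
Outer (u): -1152.

Therefore ∬_D (6x + 6y) dx dy = -1152.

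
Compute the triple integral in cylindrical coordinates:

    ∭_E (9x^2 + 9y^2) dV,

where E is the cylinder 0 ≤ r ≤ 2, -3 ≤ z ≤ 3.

In cylindrical coordinates, x = r cos(θ), y = r sin(θ), z = z, and dV = r dr dθ dz.

The integrand becomes 9r^2, so

    ∭_E (9x^2 + 9y^2) dV = ∫_{0}^{2π} ∫_{0}^{2} ∫_{-3}^{3} (9r^2) · r dz dr dθ.

Inner (z): 54r^3.
Middle (r from 0 to 2): 216.
Outer (θ): 432π.

Therefore the triple integral equals 432π.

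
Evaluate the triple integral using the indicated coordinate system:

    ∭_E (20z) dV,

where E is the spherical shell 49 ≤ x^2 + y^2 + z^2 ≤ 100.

In spherical coordinates, x = ρ sin(φ) cos(θ), y = ρ sin(φ) sin(θ), z = ρ cos(φ), and dV = ρ^2 sin(φ) dρ dφ dθ.

The integrand becomes 20ρ cos(φ), so

    ∭_E (20z) dV = ∫_{0}^{2π} ∫_{0}^{π} ∫_{7}^{10} (20ρ cos(φ)) · ρ^2 sin(φ) dρ dφ dθ.

Inner (ρ): 37995sin(2φ)/2.
Middle (φ): 0.
Outer (θ): 0.

Therefore the triple integral equals 0.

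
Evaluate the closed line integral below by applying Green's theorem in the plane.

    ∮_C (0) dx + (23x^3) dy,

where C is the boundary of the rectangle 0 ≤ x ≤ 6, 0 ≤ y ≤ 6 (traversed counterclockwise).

Green's theorem converts the closed line integral into a double integral over the enclosed region D:

    ∮_C P dx + Q dy = ∬_D (∂Q/∂x - ∂P/∂y) dA.

Here P = 0, Q = 23x^3, so

    ∂Q/∂x = 69x^2,    ∂P/∂y = 0,
    ∂Q/∂x - ∂P/∂y = 69x^2.

D is the region 0 ≤ x ≤ 6, 0 ≤ y ≤ 6. Evaluating the double integral:

    ∬_D (69x^2) dA = ∫_0^{6} ∫_0^{6} (69x^2) dy dx.

Inner (y from 0 to 6): 414x^2.
Outer (x from 0 to 6): 29808.

Therefore ∮_C P dx + Q dy = 29808.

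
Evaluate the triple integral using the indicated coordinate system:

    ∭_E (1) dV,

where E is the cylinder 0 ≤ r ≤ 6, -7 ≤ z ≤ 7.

In cylindrical coordinates, x = r cos(θ), y = r sin(θ), z = z, and dV = r dr dθ dz.

The integrand becomes 1, so

    ∭_E (1) dV = ∫_{0}^{2π} ∫_{0}^{6} ∫_{-7}^{7} (1) · r dz dr dθ.

Inner (z): 14r.
Middle (r from 0 to 6): 252.
Outer (θ): 504π.

Therefore the triple integral equals 504π.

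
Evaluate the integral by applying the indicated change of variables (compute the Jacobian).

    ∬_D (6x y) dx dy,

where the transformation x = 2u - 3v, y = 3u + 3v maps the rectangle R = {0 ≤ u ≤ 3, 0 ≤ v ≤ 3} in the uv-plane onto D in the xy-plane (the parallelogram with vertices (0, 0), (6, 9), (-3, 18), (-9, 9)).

Compute the Jacobian determinant of (x, y) with respect to (u, v):

    ∂(x,y)/∂(u,v) = | 2  -3 | = (2)(3) - (-3)(3) = 15.
                   | 3  3 |

Its absolute value is |J| = 15 (the area scaling factor).

Substituting x = 2u - 3v, y = 3u + 3v into the integrand,

    6x y → 36u^2 - 18u v - 54v^2,

so the integral becomes

    ∬_R (36u^2 - 18u v - 54v^2) · |J| du dv = ∫_0^3 ∫_0^3 (540u^2 - 270u v - 810v^2) dv du.

Inner (v): 1620u^2 - 1215u - 7290.
Outer (u): -25515/2.

Therefore ∬_D (6x y) dx dy = -25515/2.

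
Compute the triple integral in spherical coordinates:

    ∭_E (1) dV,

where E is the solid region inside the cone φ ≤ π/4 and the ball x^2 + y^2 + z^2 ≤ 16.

In spherical coordinates, x = ρ sin(φ) cos(θ), y = ρ sin(φ) sin(θ), z = ρ cos(φ), and dV = ρ^2 sin(φ) dρ dφ dθ.

The integrand becomes 1, so

    ∭_E (1) dV = ∫_{0}^{2π} ∫_{0}^{π/4} ∫_{0}^{4} (1) · ρ^2 sin(φ) dρ dφ dθ.

Inner (ρ): 64sin(φ)/3.
Middle (φ): 64/3 - 32sqrt(2)/3.
Outer (θ): 64π (2 - sqrt(2))/3.

Therefore the triple integral equals 64π (2 - sqrt(2))/3.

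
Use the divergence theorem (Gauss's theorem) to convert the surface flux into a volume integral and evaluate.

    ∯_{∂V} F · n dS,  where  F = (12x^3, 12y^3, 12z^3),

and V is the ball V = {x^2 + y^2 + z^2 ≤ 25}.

By the divergence theorem,

    ∯_{∂V} F · n dS = ∭_V (∇ · F) dV.

Compute the divergence:
    ∇ · F = ∂F_x/∂x + ∂F_y/∂y + ∂F_z/∂z = 36x^2 + 36y^2 + 36z^2.

In spherical coordinates, x = ρ sin(φ) cos(θ), y = ρ sin(φ) sin(θ), z = ρ cos(φ), dV = ρ^2 sin(φ) dρ dφ dθ, with 0 ≤ ρ ≤ 5, 0 ≤ φ ≤ π, 0 ≤ θ ≤ 2π.

The integrand, after substitution and multiplying by the volume element, becomes (36ρ^2) · ρ^2 sin(φ), so

    ∭_V (∇·F) dV = ∫_0^{2π} ∫_0^{π} ∫_0^{5} (36ρ^2) · ρ^2 sin(φ) dρ dφ dθ.

Inner (ρ from 0 to 5): 22500sin(φ).
Middle (φ from 0 to π): 45000.
Outer (θ from 0 to 2π): 90000π.

Therefore ∯_{∂V} F · n dS = 90000π.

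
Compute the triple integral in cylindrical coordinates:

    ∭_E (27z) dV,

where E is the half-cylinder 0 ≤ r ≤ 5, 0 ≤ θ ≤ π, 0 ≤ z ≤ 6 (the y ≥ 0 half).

In cylindrical coordinates, x = r cos(θ), y = r sin(θ), z = z, and dV = r dr dθ dz.

The integrand becomes 27z, so

    ∭_E (27z) dV = ∫_{0}^{π} ∫_{0}^{5} ∫_{0}^{6} (27z) · r dz dr dθ.

Inner (z): 486r.
Middle (r from 0 to 5): 6075.
Outer (θ): 6075π.

Therefore the triple integral equals 6075π.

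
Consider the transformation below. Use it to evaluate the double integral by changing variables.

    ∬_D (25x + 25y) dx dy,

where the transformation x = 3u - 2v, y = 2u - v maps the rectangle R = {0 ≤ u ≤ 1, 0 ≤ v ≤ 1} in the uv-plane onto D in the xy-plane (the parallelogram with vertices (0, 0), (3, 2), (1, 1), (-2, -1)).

Compute the Jacobian determinant of (x, y) with respect to (u, v):

    ∂(x,y)/∂(u,v) = | 3  -2 | = (3)(-1) - (-2)(2) = 1.
                   | 2  -1 |

Its absolute value is |J| = 1 (the area scaling factor).

Substituting x = 3u - 2v, y = 2u - v into the integrand,

    25x + 25y → 125u - 75v,

so the integral becomes

    ∬_R (125u - 75v) · |J| du dv = ∫_0^1 ∫_0^1 (125u - 75v) dv du.

Inner (v): 125u - 75/2.
Outer (u): 25.

Therefore ∬_D (25x + 25y) dx dy = 25.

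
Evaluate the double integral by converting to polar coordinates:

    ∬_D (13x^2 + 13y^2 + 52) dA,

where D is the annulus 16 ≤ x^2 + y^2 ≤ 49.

The region D is 4 ≤ r ≤ 7, 0 ≤ θ ≤ 2π in polar coordinates, where x = r cos(θ), y = r sin(θ), and dA = r dr dθ.

Under the substitution, the integrand becomes 13r^2 + 52, so

    ∬_D (13x^2 + 13y^2 + 52) dA = ∫_{0}^{2π} ∫_{4}^{7} (13r^2 + 52) · r dr dθ.

Inner integral (in r): ∫_{4}^{7} (13r^2 + 52) · r dr = 31317/4.

Outer integral (in θ): ∫_{0}^{2π} (31317/4) dθ = 31317π/2.

Therefore ∬_D (13x^2 + 13y^2 + 52) dA = 31317π/2.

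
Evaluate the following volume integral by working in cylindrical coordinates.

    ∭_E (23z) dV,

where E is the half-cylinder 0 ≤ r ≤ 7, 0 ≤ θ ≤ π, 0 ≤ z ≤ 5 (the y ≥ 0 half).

In cylindrical coordinates, x = r cos(θ), y = r sin(θ), z = z, and dV = r dr dθ dz.

The integrand becomes 23z, so

    ∭_E (23z) dV = ∫_{0}^{π} ∫_{0}^{7} ∫_{0}^{5} (23z) · r dz dr dθ.

Inner (z): 575r/2.
Middle (r from 0 to 7): 28175/4.
Outer (θ): 28175π/4.

Therefore the triple integral equals 28175π/4.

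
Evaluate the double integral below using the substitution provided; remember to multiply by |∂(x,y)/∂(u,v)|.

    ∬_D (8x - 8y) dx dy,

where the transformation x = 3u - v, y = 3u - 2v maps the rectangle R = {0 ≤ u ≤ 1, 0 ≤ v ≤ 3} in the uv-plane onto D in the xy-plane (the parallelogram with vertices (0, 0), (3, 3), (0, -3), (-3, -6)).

Compute the Jacobian determinant of (x, y) with respect to (u, v):

    ∂(x,y)/∂(u,v) = | 3  -1 | = (3)(-2) - (-1)(3) = -3.
                   | 3  -2 |

Its absolute value is |J| = 3 (the area scaling factor).

Substituting x = 3u - v, y = 3u - 2v into the integrand,

    8x - 8y → 8v,

so the integral becomes

    ∬_R (8v) · |J| du dv = ∫_0^1 ∫_0^3 (24v) dv du.

Inner (v): 108.
Outer (u): 108.

Therefore ∬_D (8x - 8y) dx dy = 108.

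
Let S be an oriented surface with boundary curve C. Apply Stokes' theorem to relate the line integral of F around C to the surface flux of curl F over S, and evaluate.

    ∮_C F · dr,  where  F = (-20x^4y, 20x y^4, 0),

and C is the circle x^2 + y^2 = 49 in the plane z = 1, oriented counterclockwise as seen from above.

Let S be the flat disk x^2 + y^2 ≤ 49 in the plane z = 1, with upward unit normal n̂ = ẑ. By Stokes' theorem,

    ∮_C F · dr = ∬_S (∇ × F) · n̂ dS = ∬_D (curl F)_z dA,

where D is the disk x^2 + y^2 ≤ 49.

Compute the curl of F = (-20x^4y, 20x y^4, 0):
    (∇ × F)_x = ∂F_z/∂y - ∂F_y/∂z = 0,
    (∇ × F)_y = ∂F_x/∂z - ∂F_z/∂x = 0,
    (∇ × F)_z = ∂F_y/∂x - ∂F_x/∂y = 20x^4 + 20y^4.

On z = 1, (curl F)_z = 20x^4 + 20y^4.

Convert to polar (x = r cos θ, y = r sin θ, dA = r dr dθ); the integrand becomes 20r^4(sin(θ)^4 + cos(θ)^4), so

    ∬_D (curl F)_z dA = ∫_0^{2π} ∫_0^{7} (20r^4(sin(θ)^4 + cos(θ)^4)) · r dr dθ.

Inner (r from 0 to 7): 1176490sin(θ)^4/3 + 1176490cos(θ)^4/3.
Outer (θ from 0 to 2π): 588245π.

Therefore ∮_C F · dr = 588245π.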